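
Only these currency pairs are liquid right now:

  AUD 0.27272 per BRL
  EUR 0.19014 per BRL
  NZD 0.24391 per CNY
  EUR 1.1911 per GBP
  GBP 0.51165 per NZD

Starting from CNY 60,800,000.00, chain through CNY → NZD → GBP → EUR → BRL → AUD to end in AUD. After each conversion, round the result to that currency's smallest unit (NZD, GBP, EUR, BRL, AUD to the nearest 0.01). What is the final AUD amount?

CNY 60,800,000.00 × 0.24391 = NZD 14,829,728.00
NZD 14,829,728.00 × 0.51165 = GBP 7,587,630.33
GBP 7,587,630.33 × 1.1911 = EUR 9,037,626.49
EUR 9,037,626.49 ÷ 0.19014 = BRL 47,531,432.05
BRL 47,531,432.05 × 0.27272 = AUD 12,962,772.15

AUD 12,962,772.15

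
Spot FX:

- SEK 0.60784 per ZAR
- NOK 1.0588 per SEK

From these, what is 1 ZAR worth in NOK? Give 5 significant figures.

ZAR/NOK = 0.64358

1 ZAR × 0.60784 = 0.60784 SEK
0.60784 SEK × 1.0588 = 0.643581 NOK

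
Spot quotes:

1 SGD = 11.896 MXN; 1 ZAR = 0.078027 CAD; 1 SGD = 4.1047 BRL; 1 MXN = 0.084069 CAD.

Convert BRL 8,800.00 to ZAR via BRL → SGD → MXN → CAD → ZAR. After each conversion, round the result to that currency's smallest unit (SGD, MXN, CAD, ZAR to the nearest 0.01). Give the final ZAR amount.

BRL 8,800.00 ÷ 4.1047 = SGD 2,143.88
SGD 2,143.88 × 11.896 = MXN 25,503.60
MXN 25,503.60 × 0.084069 = CAD 2,144.06
CAD 2,144.06 ÷ 0.078027 = ZAR 27,478.44

ZAR 27,478.44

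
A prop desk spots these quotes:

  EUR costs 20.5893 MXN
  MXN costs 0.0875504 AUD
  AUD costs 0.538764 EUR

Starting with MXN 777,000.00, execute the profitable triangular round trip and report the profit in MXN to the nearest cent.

Profit: MXN 23,060.32

Profitable loop is MXN → EUR → AUD → MXN:
MXN 777,000.00 ÷ 20.5893 = EUR 37,738.05
EUR 37,738.05 ÷ 0.538764 = AUD 70,045.60
AUD 70,045.60 ÷ 0.0875504 = MXN 800,060.32
Profit = MXN 800,060.32 − MXN 777,000.00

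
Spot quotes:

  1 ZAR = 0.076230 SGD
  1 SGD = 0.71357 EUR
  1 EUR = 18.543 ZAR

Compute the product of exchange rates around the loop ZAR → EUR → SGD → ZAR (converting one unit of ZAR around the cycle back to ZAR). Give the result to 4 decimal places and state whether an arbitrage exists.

0.9914 (arbitrage exists)

Around ZAR → EUR → SGD → ZAR: 1 ÷ 18.543 ÷ 0.71357 ÷ 0.076230 = 0.991420
Product < 1; profitable direction is ZAR → SGD → EUR → ZAR.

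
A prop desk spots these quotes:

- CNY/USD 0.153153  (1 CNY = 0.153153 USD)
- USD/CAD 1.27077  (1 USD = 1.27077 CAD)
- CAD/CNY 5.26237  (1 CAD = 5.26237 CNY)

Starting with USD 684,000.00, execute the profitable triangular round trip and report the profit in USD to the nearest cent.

Profitable loop is USD → CAD → CNY → USD:
USD 684,000.00 × 1.27077 = CAD 869,206.68
CAD 869,206.68 × 5.26237 = CNY 4,574,087.16
CNY 4,574,087.16 × 0.153153 = USD 700,535.17
Profit = USD 700,535.17 − USD 684,000.00

Profit: USD 16,535.17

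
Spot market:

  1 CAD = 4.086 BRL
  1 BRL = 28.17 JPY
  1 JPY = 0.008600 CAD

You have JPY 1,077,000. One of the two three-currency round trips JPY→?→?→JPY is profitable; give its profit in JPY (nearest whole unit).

Profit: JPY 11,008

Profitable loop is JPY → BRL → CAD → JPY:
JPY 1,077,000 ÷ 28.17 = BRL 38,232.16
BRL 38,232.16 ÷ 4.086 = CAD 9,356.87
CAD 9,356.87 ÷ 0.008600 = JPY 1,088,008
Profit = JPY 1,088,008 − JPY 1,077,000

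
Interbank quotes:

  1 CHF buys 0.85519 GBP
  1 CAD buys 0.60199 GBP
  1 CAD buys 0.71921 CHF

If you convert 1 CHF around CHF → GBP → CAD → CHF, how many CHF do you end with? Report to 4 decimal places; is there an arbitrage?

Around CHF → GBP → CAD → CHF: 1 × 0.85519 ÷ 0.60199 × 0.71921 = 1.021713
Product > 1; profitable direction is CHF → GBP → CAD → CHF.

1.0217 (arbitrage exists)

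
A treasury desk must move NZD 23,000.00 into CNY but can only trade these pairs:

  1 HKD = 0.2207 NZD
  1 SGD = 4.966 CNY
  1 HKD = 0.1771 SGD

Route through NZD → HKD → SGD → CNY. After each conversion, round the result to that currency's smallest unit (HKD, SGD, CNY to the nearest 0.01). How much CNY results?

CNY 91,653.84

NZD 23,000.00 ÷ 0.2207 = HKD 104,213.86
HKD 104,213.86 × 0.1771 = SGD 18,456.27
SGD 18,456.27 × 4.966 = CNY 91,653.84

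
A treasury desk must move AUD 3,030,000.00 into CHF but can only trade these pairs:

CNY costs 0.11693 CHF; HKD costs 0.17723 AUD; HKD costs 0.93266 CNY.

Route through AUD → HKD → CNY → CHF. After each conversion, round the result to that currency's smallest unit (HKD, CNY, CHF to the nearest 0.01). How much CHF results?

AUD 3,030,000.00 ÷ 0.17723 = HKD 17,096,428.37
HKD 17,096,428.37 × 0.93266 = CNY 15,945,154.88
CNY 15,945,154.88 × 0.11693 = CHF 1,864,466.96

CHF 1,864,466.96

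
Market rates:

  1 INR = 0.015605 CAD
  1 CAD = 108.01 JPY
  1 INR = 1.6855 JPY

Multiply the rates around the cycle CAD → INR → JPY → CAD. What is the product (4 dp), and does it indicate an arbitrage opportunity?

Around CAD → INR → JPY → CAD: 1 ÷ 0.015605 × 1.6855 ÷ 108.01 = 1.000002
Product ≈ 1 (deviation 0.000%, within rounding noise).

1.0000 (no arbitrage)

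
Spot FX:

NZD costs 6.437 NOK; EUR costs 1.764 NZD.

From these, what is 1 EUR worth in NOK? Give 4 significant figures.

1 EUR × 1.764 = 1.764 NZD
1.764 NZD × 6.437 = 11.3549 NOK

EUR/NOK = 11.35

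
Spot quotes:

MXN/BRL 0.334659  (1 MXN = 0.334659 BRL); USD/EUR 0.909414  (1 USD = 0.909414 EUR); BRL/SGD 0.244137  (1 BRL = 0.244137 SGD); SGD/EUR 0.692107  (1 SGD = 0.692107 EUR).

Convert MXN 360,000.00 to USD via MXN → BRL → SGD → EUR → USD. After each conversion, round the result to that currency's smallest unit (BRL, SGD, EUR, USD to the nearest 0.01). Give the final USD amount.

MXN 360,000.00 × 0.334659 = BRL 120,477.24
BRL 120,477.24 × 0.244137 = SGD 29,412.95
SGD 29,412.95 × 0.692107 = EUR 20,356.91
EUR 20,356.91 ÷ 0.909414 = USD 22,384.65

USD 22,384.65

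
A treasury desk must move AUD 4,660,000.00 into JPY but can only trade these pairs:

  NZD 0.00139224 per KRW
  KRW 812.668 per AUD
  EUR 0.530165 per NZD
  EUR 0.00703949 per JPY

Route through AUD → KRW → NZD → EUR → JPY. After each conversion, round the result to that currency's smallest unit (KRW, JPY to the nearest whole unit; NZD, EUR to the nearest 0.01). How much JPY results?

JPY 397,084,597

AUD 4,660,000.00 × 812.668 = KRW 3,787,032,880
KRW 3,787,032,880 × 0.00139224 = NZD 5,272,458.66
NZD 5,272,458.66 × 0.530165 = EUR 2,795,273.05
EUR 2,795,273.05 ÷ 0.00703949 = JPY 397,084,597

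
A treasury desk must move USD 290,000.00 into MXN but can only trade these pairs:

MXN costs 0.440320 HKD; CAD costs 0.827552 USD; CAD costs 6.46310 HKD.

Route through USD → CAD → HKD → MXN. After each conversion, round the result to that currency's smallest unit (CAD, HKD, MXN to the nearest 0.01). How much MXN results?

MXN 5,143,694.52

USD 290,000.00 ÷ 0.827552 = CAD 350,431.15
CAD 350,431.15 × 6.46310 = HKD 2,264,871.57
HKD 2,264,871.57 ÷ 0.440320 = MXN 5,143,694.52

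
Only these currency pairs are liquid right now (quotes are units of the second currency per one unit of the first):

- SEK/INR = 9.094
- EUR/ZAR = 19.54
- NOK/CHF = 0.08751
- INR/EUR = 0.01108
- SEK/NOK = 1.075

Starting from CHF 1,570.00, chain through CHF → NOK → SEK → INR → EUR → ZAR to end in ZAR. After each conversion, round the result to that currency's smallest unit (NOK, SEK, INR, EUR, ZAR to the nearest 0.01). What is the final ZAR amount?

CHF 1,570.00 ÷ 0.08751 = NOK 17,940.81
NOK 17,940.81 ÷ 1.075 = SEK 16,689.13
SEK 16,689.13 × 9.094 = INR 151,770.95
INR 151,770.95 × 0.01108 = EUR 1,681.62
EUR 1,681.62 × 19.54 = ZAR 32,858.85

ZAR 32,858.85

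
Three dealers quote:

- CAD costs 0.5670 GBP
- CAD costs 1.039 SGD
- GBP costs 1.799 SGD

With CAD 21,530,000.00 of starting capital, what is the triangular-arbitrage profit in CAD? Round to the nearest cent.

Profit: CAD 400,339.51

Profitable loop is CAD → SGD → GBP → CAD:
CAD 21,530,000.00 × 1.039 = SGD 22,369,670.00
SGD 22,369,670.00 ÷ 1.799 = GBP 12,434,502.50
GBP 12,434,502.50 ÷ 0.5670 = CAD 21,930,339.51
Profit = CAD 21,930,339.51 − CAD 21,530,000.00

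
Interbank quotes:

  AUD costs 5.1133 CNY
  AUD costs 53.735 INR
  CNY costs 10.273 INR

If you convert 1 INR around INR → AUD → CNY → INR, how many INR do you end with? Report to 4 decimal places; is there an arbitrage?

Around INR → AUD → CNY → INR: 1 ÷ 53.735 × 5.1133 × 10.273 = 0.977555
Product < 1; profitable direction is INR → CNY → AUD → INR.

0.9776 (arbitrage exists)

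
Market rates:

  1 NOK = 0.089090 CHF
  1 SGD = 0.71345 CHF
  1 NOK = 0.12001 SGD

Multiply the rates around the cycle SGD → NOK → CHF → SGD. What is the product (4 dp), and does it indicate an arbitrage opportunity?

1.0405 (arbitrage exists)

Around SGD → NOK → CHF → SGD: 1 ÷ 0.12001 × 0.089090 ÷ 0.71345 = 1.040514
Product > 1; profitable direction is SGD → NOK → CHF → SGD.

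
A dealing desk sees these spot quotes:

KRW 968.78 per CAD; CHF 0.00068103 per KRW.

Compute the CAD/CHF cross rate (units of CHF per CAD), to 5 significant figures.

CAD/CHF = 0.65977

1 CAD × 968.78 = 968.78 KRW
968.78 KRW × 0.00068103 = 0.659768 CHF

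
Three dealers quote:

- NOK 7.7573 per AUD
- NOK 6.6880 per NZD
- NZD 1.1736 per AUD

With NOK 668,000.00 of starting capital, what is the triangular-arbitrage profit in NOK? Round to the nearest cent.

Profitable loop is NOK → AUD → NZD → NOK:
NOK 668,000.00 ÷ 7.7573 = AUD 86,112.44
AUD 86,112.44 × 1.1736 = NZD 101,061.55
NZD 101,061.55 × 6.6880 = NOK 675,899.68
Profit = NOK 675,899.68 − NOK 668,000.00

Profit: NOK 7,899.68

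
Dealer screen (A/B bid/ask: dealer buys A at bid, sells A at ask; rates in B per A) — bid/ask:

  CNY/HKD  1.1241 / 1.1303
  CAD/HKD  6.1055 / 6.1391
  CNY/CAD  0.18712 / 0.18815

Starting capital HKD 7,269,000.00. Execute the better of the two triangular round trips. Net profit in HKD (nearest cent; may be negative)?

Best loop HKD → CNY → CAD → HKD:
HKD 7,269,000.00 ÷ 1.1303 (buy CNY at ask) = CNY 6,431,036.01
CNY 6,431,036.01 × 0.18712 (sell CNY at bid) = CAD 1,203,375.46
CAD 1,203,375.46 × 6.1055 (sell CAD at bid) = HKD 7,347,208.86

Net profit: HKD 78,208.86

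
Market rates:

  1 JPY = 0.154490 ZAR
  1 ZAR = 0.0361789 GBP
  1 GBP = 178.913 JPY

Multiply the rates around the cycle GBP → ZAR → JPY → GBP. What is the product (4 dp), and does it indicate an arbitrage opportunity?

1.0000 (no arbitrage)

Around GBP → ZAR → JPY → GBP: 1 ÷ 0.0361789 ÷ 0.154490 ÷ 178.913 = 1.000005
Product ≈ 1 (deviation 0.001%, within rounding noise).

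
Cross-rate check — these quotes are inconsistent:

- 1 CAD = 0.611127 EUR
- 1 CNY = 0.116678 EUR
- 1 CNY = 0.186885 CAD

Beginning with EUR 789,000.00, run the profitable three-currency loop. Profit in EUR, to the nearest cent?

Profit: EUR 17,046.44

Profitable loop is EUR → CAD → CNY → EUR:
EUR 789,000.00 ÷ 0.611127 = CAD 1,291,057.34
CAD 1,291,057.34 ÷ 0.186885 = CNY 6,908,298.37
CNY 6,908,298.37 × 0.116678 = EUR 806,046.44
Profit = EUR 806,046.44 − EUR 789,000.00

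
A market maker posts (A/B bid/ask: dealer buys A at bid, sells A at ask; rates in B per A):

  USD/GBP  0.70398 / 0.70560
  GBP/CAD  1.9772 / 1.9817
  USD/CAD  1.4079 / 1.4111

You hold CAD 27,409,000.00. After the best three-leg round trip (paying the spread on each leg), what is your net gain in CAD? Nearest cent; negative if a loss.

Net profit: CAD 188,422.24

Best loop CAD → GBP → USD → CAD:
CAD 27,409,000.00 ÷ 1.9817 (buy GBP at ask) = GBP 13,831,054.15
GBP 13,831,054.15 ÷ 0.70560 (buy USD at ask) = USD 19,601,834.11
USD 19,601,834.11 × 1.4079 (sell USD at bid) = CAD 27,597,422.24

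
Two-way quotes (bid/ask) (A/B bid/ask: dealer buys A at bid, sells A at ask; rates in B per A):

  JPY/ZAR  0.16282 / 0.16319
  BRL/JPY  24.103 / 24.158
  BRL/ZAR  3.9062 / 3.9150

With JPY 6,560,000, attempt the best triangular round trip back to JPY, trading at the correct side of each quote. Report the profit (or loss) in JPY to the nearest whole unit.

Best loop JPY → ZAR → BRL → JPY:
JPY 6,560,000 × 0.16282 (sell JPY at bid) = ZAR 1,068,099.20
ZAR 1,068,099.20 ÷ 3.9150 (buy BRL at ask) = BRL 272,822.27
BRL 272,822.27 × 24.103 (sell BRL at bid) = JPY 6,575,835

Net profit: JPY 15,835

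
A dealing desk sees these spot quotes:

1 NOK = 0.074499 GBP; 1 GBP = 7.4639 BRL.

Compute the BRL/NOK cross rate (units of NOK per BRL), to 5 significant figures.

1 BRL ÷ 7.4639 = 0.133978 GBP
0.133978 GBP ÷ 0.074499 = 1.79839 NOK

BRL/NOK = 1.7984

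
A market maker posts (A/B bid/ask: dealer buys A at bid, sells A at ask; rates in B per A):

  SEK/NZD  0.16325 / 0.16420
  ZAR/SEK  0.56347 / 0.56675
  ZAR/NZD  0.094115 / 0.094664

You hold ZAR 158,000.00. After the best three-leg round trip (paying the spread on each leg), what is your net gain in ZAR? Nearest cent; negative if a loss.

Net profit: ZAR 1,790.61

Best loop ZAR → NZD → SEK → ZAR:
ZAR 158,000.00 × 0.094115 (sell ZAR at bid) = NZD 14,870.17
NZD 14,870.17 ÷ 0.16420 (buy SEK at ask) = SEK 90,561.33
SEK 90,561.33 ÷ 0.56675 (buy ZAR at ask) = ZAR 159,790.61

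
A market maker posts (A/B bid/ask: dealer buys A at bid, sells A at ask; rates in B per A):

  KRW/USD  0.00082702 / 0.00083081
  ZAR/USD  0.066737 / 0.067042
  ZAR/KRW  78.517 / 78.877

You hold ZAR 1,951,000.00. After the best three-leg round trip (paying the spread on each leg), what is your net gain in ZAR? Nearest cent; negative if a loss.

Best loop ZAR → USD → KRW → ZAR:
ZAR 1,951,000.00 × 0.066737 (sell ZAR at bid) = USD 130,203.89
USD 130,203.89 ÷ 0.00083081 (buy KRW at ask) = KRW 156,719,210
KRW 156,719,210 ÷ 78.877 (buy ZAR at ask) = ZAR 1,986,880.97

Net profit: ZAR 35,880.97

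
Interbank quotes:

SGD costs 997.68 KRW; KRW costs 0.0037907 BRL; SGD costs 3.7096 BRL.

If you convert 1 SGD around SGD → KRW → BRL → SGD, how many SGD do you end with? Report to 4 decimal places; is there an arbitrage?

1.0195 (arbitrage exists)

Around SGD → KRW → BRL → SGD: 1 × 997.68 × 0.0037907 ÷ 3.7096 = 1.019491
Product > 1; profitable direction is SGD → KRW → BRL → SGD.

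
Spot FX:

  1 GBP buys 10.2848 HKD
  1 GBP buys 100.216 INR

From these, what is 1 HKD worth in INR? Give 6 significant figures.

HKD/INR = 9.74409

1 HKD ÷ 10.2848 = 0.0972309 GBP
0.0972309 GBP × 100.216 = 9.74409 INR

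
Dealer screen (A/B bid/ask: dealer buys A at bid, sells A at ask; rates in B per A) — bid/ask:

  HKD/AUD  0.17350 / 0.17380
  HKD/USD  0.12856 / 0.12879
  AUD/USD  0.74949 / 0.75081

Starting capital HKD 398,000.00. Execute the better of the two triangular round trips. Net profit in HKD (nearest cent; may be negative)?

Best loop HKD → AUD → USD → HKD:
HKD 398,000.00 × 0.17350 (sell HKD at bid) = AUD 69,053.00
AUD 69,053.00 × 0.74949 (sell AUD at bid) = USD 51,754.53
USD 51,754.53 ÷ 0.12879 (buy HKD at ask) = HKD 401,852.11

Net profit: HKD 3,852.11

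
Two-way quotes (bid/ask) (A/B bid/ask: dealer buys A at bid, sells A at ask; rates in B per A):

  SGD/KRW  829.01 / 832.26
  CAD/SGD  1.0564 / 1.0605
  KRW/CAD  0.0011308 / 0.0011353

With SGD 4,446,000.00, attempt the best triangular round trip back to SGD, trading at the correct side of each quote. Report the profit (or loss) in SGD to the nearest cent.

Best loop SGD → CAD → KRW → SGD:
SGD 4,446,000.00 ÷ 1.0605 (buy CAD at ask) = CAD 4,192,362.09
CAD 4,192,362.09 ÷ 0.0011353 (buy KRW at ask) = KRW 3,692,735,042
KRW 3,692,735,042 ÷ 832.26 (buy SGD at ask) = SGD 4,436,996.90

Net result: SGD -9,003.10 (no profitable arbitrage after spreads)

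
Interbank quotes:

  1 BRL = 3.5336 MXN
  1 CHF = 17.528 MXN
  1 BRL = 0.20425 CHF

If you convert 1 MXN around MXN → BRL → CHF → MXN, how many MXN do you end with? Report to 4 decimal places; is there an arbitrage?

1.0132 (arbitrage exists)

Around MXN → BRL → CHF → MXN: 1 ÷ 3.5336 × 0.20425 × 17.528 = 1.013158
Product > 1; profitable direction is MXN → BRL → CHF → MXN.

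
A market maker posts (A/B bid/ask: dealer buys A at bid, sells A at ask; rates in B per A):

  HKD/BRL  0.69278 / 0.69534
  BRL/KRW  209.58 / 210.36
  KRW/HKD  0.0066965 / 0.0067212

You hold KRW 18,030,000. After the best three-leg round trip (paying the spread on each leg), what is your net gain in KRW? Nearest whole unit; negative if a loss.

Best loop KRW → BRL → HKD → KRW:
KRW 18,030,000 ÷ 210.36 (buy BRL at ask) = BRL 85,710.21
BRL 85,710.21 ÷ 0.69534 (buy HKD at ask) = HKD 123,263.74
HKD 123,263.74 ÷ 0.0067212 (buy KRW at ask) = KRW 18,339,544

Net profit: KRW 309,544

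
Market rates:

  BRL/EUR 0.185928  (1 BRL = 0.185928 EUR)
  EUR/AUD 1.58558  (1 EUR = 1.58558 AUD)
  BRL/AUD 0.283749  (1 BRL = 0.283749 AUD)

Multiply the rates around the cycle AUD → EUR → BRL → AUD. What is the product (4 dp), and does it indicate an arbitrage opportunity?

Around AUD → EUR → BRL → AUD: 1 ÷ 1.58558 ÷ 0.185928 × 0.283749 = 0.962501
Product < 1; profitable direction is AUD → BRL → EUR → AUD.

0.9625 (arbitrage exists)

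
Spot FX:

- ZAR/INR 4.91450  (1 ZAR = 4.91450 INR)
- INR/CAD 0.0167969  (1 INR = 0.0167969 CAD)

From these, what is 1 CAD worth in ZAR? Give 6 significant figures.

1 CAD ÷ 0.0167969 = 59.5348 INR
59.5348 INR ÷ 4.91450 = 12.1141 ZAR

CAD/ZAR = 12.1141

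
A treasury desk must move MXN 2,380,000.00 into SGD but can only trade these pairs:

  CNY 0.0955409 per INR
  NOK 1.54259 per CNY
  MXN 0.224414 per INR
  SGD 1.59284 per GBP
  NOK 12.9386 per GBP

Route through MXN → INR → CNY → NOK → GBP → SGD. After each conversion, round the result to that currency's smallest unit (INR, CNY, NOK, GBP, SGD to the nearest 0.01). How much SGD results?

SGD 192,420.66

MXN 2,380,000.00 ÷ 0.224414 = INR 10,605,398.95
INR 10,605,398.95 × 0.0955409 = CNY 1,013,249.36
CNY 1,013,249.36 × 1.54259 = NOK 1,563,028.33
NOK 1,563,028.33 ÷ 12.9386 = GBP 120,803.51
GBP 120,803.51 × 1.59284 = SGD 192,420.66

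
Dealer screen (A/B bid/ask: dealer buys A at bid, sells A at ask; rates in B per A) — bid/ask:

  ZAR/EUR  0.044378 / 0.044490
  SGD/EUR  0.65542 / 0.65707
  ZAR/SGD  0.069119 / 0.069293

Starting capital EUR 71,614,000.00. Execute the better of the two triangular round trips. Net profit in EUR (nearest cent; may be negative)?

Net profit: EUR 1,307,007.78

Best loop EUR → ZAR → SGD → EUR:
EUR 71,614,000.00 ÷ 0.044490 (buy ZAR at ask) = ZAR 1,609,665,093.28
ZAR 1,609,665,093.28 × 0.069119 (sell ZAR at bid) = SGD 111,258,441.58
SGD 111,258,441.58 × 0.65542 (sell SGD at bid) = EUR 72,921,007.78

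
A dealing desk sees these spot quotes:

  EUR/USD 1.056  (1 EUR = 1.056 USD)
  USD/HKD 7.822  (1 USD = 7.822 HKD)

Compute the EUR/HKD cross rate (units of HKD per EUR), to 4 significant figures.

EUR/HKD = 8.260

1 EUR × 1.056 = 1.056 USD
1.056 USD × 7.822 = 8.26003 HKD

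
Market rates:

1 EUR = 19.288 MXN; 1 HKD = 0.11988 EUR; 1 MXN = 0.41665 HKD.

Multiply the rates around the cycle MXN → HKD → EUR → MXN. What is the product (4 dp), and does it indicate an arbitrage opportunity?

Around MXN → HKD → EUR → MXN: 1 × 0.41665 × 0.11988 × 19.288 = 0.963397
Product < 1; profitable direction is MXN → EUR → HKD → MXN.

0.9634 (arbitrage exists)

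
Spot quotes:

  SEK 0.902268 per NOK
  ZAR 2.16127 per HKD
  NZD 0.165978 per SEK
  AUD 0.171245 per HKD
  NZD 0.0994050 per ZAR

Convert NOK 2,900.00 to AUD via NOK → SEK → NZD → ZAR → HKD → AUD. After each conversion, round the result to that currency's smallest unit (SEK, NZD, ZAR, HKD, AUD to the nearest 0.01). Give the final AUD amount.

NOK 2,900.00 × 0.902268 = SEK 2,616.58
SEK 2,616.58 × 0.165978 = NZD 434.29
NZD 434.29 ÷ 0.0994050 = ZAR 4,368.89
ZAR 4,368.89 ÷ 2.16127 = HKD 2,021.45
HKD 2,021.45 × 0.171245 = AUD 346.16

AUD 346.16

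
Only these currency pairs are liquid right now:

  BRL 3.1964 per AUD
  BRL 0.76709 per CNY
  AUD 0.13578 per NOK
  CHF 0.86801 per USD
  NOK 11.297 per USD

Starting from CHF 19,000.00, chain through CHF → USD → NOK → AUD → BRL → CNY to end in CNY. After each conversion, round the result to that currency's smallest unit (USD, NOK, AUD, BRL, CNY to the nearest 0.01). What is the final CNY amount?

CHF 19,000.00 ÷ 0.86801 = USD 21,889.15
USD 21,889.15 × 11.297 = NOK 247,281.73
NOK 247,281.73 × 0.13578 = AUD 33,575.91
AUD 33,575.91 × 3.1964 = BRL 107,322.04
BRL 107,322.04 ÷ 0.76709 = CNY 139,908.02

CNY 139,908.02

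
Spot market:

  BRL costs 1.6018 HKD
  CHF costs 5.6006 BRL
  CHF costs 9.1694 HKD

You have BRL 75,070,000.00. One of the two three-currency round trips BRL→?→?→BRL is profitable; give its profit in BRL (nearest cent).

Profit: BRL 1,659,874.70

Profitable loop is BRL → CHF → HKD → BRL:
BRL 75,070,000.00 ÷ 5.6006 = CHF 13,403,921.01
CHF 13,403,921.01 × 9.1694 = HKD 122,905,913.30
HKD 122,905,913.30 ÷ 1.6018 = BRL 76,729,874.70
Profit = BRL 76,729,874.70 − BRL 75,070,000.00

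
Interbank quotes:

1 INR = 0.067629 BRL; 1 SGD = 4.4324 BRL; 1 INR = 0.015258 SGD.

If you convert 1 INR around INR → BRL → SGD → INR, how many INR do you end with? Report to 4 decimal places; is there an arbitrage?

1.0000 (no arbitrage)

Around INR → BRL → SGD → INR: 1 × 0.067629 ÷ 4.4324 ÷ 0.015258 = 0.999992
Product ≈ 1 (deviation 0.001%, within rounding noise).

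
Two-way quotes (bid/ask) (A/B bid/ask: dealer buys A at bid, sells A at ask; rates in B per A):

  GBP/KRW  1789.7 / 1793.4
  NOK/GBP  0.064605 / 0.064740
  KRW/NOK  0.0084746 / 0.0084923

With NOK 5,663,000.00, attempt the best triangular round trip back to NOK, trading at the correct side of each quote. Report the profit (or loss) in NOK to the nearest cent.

Best loop NOK → KRW → GBP → NOK:
NOK 5,663,000.00 ÷ 0.0084923 (buy KRW at ask) = KRW 666,839,372
KRW 666,839,372 ÷ 1793.4 (buy GBP at ask) = GBP 371,829.69
GBP 371,829.69 ÷ 0.064740 (buy NOK at ask) = NOK 5,743,430.54

Net profit: NOK 80,430.54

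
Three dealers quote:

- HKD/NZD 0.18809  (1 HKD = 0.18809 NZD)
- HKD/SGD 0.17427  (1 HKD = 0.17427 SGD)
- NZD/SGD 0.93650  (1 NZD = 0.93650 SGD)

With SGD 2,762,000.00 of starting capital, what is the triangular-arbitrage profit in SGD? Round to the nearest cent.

Profitable loop is SGD → HKD → NZD → SGD:
SGD 2,762,000.00 ÷ 0.17427 = HKD 15,848,969.99
HKD 15,848,969.99 × 0.18809 = NZD 2,981,032.77
NZD 2,981,032.77 × 0.93650 = SGD 2,791,737.18
Profit = SGD 2,791,737.18 − SGD 2,762,000.00

Profit: SGD 29,737.18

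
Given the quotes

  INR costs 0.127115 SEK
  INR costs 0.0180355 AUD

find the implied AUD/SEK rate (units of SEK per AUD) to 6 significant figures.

1 AUD ÷ 0.0180355 = 55.4462 INR
55.4462 INR × 0.127115 = 7.04804 SEK

AUD/SEK = 7.04804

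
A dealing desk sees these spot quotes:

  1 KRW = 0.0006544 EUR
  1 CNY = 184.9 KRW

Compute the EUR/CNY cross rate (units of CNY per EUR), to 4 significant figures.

1 EUR ÷ 0.0006544 = 1528.12 KRW
1528.12 KRW ÷ 184.9 = 8.26456 CNY

EUR/CNY = 8.265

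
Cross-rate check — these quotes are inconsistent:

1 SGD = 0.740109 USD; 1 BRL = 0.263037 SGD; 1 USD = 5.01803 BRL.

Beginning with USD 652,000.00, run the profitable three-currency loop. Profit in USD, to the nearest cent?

Profitable loop is USD → SGD → BRL → USD:
USD 652,000.00 ÷ 0.740109 = SGD 880,951.32
SGD 880,951.32 ÷ 0.263037 = BRL 3,349,153.61
BRL 3,349,153.61 ÷ 5.01803 = USD 667,423.99
Profit = USD 667,423.99 − USD 652,000.00

Profit: USD 15,423.99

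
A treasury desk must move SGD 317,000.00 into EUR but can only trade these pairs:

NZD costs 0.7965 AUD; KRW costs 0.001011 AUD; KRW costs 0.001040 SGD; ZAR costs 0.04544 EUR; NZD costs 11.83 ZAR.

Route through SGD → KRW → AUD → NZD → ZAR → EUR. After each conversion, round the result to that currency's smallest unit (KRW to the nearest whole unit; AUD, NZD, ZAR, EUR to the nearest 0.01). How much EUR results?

EUR 207,976.55

SGD 317,000.00 ÷ 0.001040 = KRW 304,807,692
KRW 304,807,692 × 0.001011 = AUD 308,160.58
AUD 308,160.58 ÷ 0.7965 = NZD 386,893.38
NZD 386,893.38 × 11.83 = ZAR 4,576,948.69
ZAR 4,576,948.69 × 0.04544 = EUR 207,976.55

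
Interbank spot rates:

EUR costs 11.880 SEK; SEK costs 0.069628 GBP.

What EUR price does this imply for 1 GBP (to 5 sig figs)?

1 GBP ÷ 0.069628 = 14.362 SEK
14.362 SEK ÷ 11.880 = 1.20893 EUR

GBP/EUR = 1.2089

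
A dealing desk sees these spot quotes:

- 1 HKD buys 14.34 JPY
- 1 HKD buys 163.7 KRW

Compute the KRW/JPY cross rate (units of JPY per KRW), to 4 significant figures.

KRW/JPY = 0.08760

1 KRW ÷ 163.7 = 0.00610874 HKD
0.00610874 HKD × 14.34 = 0.0875993 JPY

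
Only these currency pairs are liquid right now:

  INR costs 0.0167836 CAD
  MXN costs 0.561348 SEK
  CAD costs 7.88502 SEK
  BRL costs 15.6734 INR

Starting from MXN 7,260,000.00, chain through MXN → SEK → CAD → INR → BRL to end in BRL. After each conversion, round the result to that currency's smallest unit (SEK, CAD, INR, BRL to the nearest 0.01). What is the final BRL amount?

BRL 1,964,796.89

MXN 7,260,000.00 × 0.561348 = SEK 4,075,386.48
SEK 4,075,386.48 ÷ 7.88502 = CAD 516,851.76
CAD 516,851.76 ÷ 0.0167836 = INR 30,795,047.55
INR 30,795,047.55 ÷ 15.6734 = BRL 1,964,796.89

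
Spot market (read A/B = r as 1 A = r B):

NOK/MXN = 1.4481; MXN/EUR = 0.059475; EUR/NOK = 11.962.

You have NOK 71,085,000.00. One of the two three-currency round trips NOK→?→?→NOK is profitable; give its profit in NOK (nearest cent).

Profitable loop is NOK → MXN → EUR → NOK:
NOK 71,085,000.00 × 1.4481 = MXN 102,938,188.50
MXN 102,938,188.50 × 0.059475 = EUR 6,122,248.76
EUR 6,122,248.76 × 11.962 = NOK 73,234,339.68
Profit = NOK 73,234,339.68 − NOK 71,085,000.00

Profit: NOK 2,149,339.68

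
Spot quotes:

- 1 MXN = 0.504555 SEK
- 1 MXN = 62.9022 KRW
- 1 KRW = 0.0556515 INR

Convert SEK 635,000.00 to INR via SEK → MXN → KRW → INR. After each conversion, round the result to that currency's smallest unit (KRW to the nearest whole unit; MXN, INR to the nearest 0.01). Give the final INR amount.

SEK 635,000.00 ÷ 0.504555 = MXN 1,258,534.75
MXN 1,258,534.75 × 62.9022 = KRW 79,164,605
KRW 79,164,605 × 0.0556515 = INR 4,405,629.02

INR 4,405,629.02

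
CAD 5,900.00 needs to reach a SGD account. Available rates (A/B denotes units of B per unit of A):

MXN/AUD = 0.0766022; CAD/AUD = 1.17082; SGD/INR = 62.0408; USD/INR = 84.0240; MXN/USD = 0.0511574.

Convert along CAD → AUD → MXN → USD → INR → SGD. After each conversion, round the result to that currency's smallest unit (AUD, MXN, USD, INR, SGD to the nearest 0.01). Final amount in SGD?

SGD 6,247.92

CAD 5,900.00 × 1.17082 = AUD 6,907.84
AUD 6,907.84 ÷ 0.0766022 = MXN 90,178.09
MXN 90,178.09 × 0.0511574 = USD 4,613.28
USD 4,613.28 × 84.0240 = INR 387,626.24
INR 387,626.24 ÷ 62.0408 = SGD 6,247.92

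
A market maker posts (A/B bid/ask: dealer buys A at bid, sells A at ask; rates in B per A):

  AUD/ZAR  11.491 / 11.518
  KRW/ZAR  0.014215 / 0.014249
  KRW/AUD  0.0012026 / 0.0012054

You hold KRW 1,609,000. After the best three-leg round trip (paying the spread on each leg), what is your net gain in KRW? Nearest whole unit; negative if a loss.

Net profit: KRW 38,383

Best loop KRW → ZAR → AUD → KRW:
KRW 1,609,000 × 0.014215 (sell KRW at bid) = ZAR 22,871.94
ZAR 22,871.94 ÷ 11.518 (buy AUD at ask) = AUD 1,985.76
AUD 1,985.76 ÷ 0.0012054 (buy KRW at ask) = KRW 1,647,383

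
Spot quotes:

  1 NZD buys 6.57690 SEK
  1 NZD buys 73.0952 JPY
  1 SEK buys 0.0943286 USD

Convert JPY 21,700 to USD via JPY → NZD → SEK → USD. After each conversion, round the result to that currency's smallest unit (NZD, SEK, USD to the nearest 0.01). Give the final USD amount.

JPY 21,700 ÷ 73.0952 = NZD 296.87
NZD 296.87 × 6.57690 = SEK 1,952.48
SEK 1,952.48 × 0.0943286 = USD 184.17

USD 184.17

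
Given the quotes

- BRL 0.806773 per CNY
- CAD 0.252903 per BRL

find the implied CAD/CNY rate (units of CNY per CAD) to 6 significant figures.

CAD/CNY = 4.90111

1 CAD ÷ 0.252903 = 3.95409 BRL
3.95409 BRL ÷ 0.806773 = 4.90111 CNY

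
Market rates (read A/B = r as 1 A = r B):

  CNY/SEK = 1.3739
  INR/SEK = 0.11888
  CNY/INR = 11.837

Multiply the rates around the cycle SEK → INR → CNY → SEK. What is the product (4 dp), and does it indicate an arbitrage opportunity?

0.9763 (arbitrage exists)

Around SEK → INR → CNY → SEK: 1 ÷ 0.11888 ÷ 11.837 × 1.3739 = 0.976348
Product < 1; profitable direction is SEK → CNY → INR → SEK.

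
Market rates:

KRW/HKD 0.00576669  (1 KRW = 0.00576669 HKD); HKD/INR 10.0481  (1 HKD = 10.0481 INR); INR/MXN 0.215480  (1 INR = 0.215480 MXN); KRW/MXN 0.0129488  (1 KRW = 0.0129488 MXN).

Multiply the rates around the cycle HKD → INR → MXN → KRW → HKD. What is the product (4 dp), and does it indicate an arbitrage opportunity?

0.9642 (arbitrage exists)

Around HKD → INR → MXN → KRW → HKD: 1 × 10.0481 × 0.215480 ÷ 0.0129488 × 0.00576669 = 0.964246
Product < 1; profitable direction is HKD → KRW → MXN → INR → HKD.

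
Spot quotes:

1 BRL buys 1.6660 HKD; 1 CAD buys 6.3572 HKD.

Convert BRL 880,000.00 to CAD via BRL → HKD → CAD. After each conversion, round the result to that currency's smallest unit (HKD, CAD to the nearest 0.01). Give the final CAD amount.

BRL 880,000.00 × 1.6660 = HKD 1,466,080.00
HKD 1,466,080.00 ÷ 6.3572 = CAD 230,617.25

CAD 230,617.25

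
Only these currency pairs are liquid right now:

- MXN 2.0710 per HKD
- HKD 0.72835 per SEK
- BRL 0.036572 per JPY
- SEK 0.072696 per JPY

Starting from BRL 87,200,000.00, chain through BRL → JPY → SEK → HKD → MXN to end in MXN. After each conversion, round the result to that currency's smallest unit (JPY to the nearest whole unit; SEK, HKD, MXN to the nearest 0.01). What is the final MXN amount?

MXN 261,455,939.64

BRL 87,200,000.00 ÷ 0.036572 = JPY 2,384,337,745
JPY 2,384,337,745 × 0.072696 = SEK 173,331,816.71
SEK 173,331,816.71 × 0.72835 = HKD 126,246,228.70
HKD 126,246,228.70 × 2.0710 = MXN 261,455,939.64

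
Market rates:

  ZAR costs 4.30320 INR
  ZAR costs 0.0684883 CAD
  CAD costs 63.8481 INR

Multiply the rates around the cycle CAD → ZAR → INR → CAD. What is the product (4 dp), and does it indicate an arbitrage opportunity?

0.9841 (arbitrage exists)

Around CAD → ZAR → INR → CAD: 1 ÷ 0.0684883 × 4.30320 ÷ 63.8481 = 0.984073
Product < 1; profitable direction is CAD → INR → ZAR → CAD.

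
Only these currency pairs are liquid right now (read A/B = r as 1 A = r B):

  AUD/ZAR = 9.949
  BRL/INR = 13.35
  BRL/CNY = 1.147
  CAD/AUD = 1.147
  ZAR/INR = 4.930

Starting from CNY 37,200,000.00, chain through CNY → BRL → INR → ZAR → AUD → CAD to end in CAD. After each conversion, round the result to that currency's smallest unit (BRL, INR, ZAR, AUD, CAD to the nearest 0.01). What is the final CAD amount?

CAD 7,696,105.62

CNY 37,200,000.00 ÷ 1.147 = BRL 32,432,432.43
BRL 32,432,432.43 × 13.35 = INR 432,972,972.94
INR 432,972,972.94 ÷ 4.930 = ZAR 87,824,132.44
ZAR 87,824,132.44 ÷ 9.949 = AUD 8,827,433.15
AUD 8,827,433.15 ÷ 1.147 = CAD 7,696,105.62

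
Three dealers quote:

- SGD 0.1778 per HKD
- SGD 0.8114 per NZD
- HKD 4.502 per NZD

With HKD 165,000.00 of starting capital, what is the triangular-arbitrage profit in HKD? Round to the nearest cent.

Profit: HKD 2,256.00

Profitable loop is HKD → NZD → SGD → HKD:
HKD 165,000.00 ÷ 4.502 = NZD 36,650.38
NZD 36,650.38 × 0.8114 = SGD 29,738.12
SGD 29,738.12 ÷ 0.1778 = HKD 167,256.00
Profit = HKD 167,256.00 − HKD 165,000.00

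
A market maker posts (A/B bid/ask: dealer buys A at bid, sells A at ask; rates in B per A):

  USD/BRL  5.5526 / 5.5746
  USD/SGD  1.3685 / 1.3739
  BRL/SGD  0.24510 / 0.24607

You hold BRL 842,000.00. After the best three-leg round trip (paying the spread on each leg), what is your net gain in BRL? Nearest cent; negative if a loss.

Net result: BRL -1,989.89 (no profitable arbitrage after spreads)

Best loop BRL → USD → SGD → BRL:
BRL 842,000.00 ÷ 5.5746 (buy USD at ask) = USD 151,042.23
USD 151,042.23 × 1.3685 (sell USD at bid) = SGD 206,701.29
SGD 206,701.29 ÷ 0.24607 (buy BRL at ask) = BRL 840,010.11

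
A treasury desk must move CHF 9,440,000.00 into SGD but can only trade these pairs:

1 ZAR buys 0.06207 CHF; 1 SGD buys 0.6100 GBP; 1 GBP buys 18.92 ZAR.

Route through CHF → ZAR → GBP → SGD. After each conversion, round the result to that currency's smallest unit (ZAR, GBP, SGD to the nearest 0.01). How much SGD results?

SGD 13,177,689.85

CHF 9,440,000.00 ÷ 0.06207 = ZAR 152,086,354.12
ZAR 152,086,354.12 ÷ 18.92 = GBP 8,038,390.81
GBP 8,038,390.81 ÷ 0.6100 = SGD 13,177,689.85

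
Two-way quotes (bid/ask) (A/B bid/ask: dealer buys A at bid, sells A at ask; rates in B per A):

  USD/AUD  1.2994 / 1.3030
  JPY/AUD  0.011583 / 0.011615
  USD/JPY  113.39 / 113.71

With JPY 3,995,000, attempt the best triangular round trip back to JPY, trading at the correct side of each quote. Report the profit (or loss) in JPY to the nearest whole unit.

Net profit: JPY 31,875

Best loop JPY → AUD → USD → JPY:
JPY 3,995,000 × 0.011583 (sell JPY at bid) = AUD 46,274.08
AUD 46,274.08 ÷ 1.3030 (buy USD at ask) = USD 35,513.50
USD 35,513.50 × 113.39 (sell USD at bid) = JPY 4,026,875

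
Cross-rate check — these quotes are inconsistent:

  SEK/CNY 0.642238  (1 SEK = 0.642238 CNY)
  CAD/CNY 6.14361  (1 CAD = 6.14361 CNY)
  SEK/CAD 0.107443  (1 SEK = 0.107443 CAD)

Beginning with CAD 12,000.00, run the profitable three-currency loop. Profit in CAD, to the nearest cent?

Profitable loop is CAD → CNY → SEK → CAD:
CAD 12,000.00 × 6.14361 = CNY 73,723.32
CNY 73,723.32 ÷ 0.642238 = SEK 114,791.28
SEK 114,791.28 × 0.107443 = CAD 12,333.52
Profit = CAD 12,333.52 − CAD 12,000.00

Profit: CAD 333.52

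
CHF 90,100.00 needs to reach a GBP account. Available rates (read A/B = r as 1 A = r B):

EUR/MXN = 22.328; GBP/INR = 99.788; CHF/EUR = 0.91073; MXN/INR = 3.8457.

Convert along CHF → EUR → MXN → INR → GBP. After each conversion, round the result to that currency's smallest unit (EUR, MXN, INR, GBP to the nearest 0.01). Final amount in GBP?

CHF 90,100.00 × 0.91073 = EUR 82,056.77
EUR 82,056.77 × 22.328 = MXN 1,832,163.56
MXN 1,832,163.56 × 3.8457 = INR 7,045,951.40
INR 7,045,951.40 ÷ 99.788 = GBP 70,609.21

GBP 70,609.21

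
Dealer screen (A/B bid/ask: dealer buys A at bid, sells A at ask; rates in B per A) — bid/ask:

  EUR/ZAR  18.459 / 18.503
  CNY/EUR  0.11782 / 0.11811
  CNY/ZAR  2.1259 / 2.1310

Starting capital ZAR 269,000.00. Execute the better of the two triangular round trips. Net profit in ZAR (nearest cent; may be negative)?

Net profit: ZAR 5,533.92

Best loop ZAR → CNY → EUR → ZAR:
ZAR 269,000.00 ÷ 2.1310 (buy CNY at ask) = CNY 126,231.82
CNY 126,231.82 × 0.11782 (sell CNY at bid) = EUR 14,872.63
EUR 14,872.63 × 18.459 (sell EUR at bid) = ZAR 274,533.92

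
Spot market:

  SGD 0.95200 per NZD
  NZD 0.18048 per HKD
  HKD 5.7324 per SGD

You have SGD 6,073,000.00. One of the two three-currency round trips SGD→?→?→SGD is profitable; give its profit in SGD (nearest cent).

Profit: SGD 92,960.85

Profitable loop is SGD → NZD → HKD → SGD:
SGD 6,073,000.00 ÷ 0.95200 = NZD 6,379,201.68
NZD 6,379,201.68 ÷ 0.18048 = HKD 35,345,753.99
HKD 35,345,753.99 ÷ 5.7324 = SGD 6,165,960.85
Profit = SGD 6,165,960.85 − SGD 6,073,000.00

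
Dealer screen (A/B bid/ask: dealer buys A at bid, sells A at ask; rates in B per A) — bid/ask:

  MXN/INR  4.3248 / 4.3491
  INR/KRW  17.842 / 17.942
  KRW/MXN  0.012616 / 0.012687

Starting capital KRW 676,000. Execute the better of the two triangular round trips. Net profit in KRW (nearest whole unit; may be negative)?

Best loop KRW → INR → MXN → KRW:
KRW 676,000 ÷ 17.942 (buy INR at ask) = INR 37,676.96
INR 37,676.96 ÷ 4.3491 (buy MXN at ask) = MXN 8,663.16
MXN 8,663.16 ÷ 0.012687 (buy KRW at ask) = KRW 682,838

Net profit: KRW 6,838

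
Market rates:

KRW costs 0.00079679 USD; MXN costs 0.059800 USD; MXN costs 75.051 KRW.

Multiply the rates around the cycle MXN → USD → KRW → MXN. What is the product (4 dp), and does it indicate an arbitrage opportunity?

1.0000 (no arbitrage)

Around MXN → USD → KRW → MXN: 1 × 0.059800 ÷ 0.00079679 ÷ 75.051 = 1.000002
Product ≈ 1 (deviation 0.000%, within rounding noise).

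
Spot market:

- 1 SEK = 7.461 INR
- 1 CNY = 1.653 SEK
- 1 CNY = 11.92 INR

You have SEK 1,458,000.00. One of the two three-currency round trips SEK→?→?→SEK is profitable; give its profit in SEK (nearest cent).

Profit: SEK 50,520.31

Profitable loop is SEK → INR → CNY → SEK:
SEK 1,458,000.00 × 7.461 = INR 10,878,138.00
INR 10,878,138.00 ÷ 11.92 = CNY 912,595.47
CNY 912,595.47 × 1.653 = SEK 1,508,520.31
Profit = SEK 1,508,520.31 − SEK 1,458,000.00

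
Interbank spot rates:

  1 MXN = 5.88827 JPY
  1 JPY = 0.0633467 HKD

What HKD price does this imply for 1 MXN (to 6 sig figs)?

1 MXN × 5.88827 = 5.88827 JPY
5.88827 JPY × 0.0633467 = 0.373002 HKD

MXN/HKD = 0.373002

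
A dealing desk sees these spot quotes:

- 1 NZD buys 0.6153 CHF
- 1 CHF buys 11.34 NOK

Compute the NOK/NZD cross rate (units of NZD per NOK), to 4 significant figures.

1 NOK ÷ 11.34 = 0.0881834 CHF
0.0881834 CHF ÷ 0.6153 = 0.143318 NZD

NOK/NZD = 0.1433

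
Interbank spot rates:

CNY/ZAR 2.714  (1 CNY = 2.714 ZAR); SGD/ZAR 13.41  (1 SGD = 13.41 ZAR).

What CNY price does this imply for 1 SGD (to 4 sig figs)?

SGD/CNY = 4.941

1 SGD × 13.41 = 13.41 ZAR
13.41 ZAR ÷ 2.714 = 4.94105 CNY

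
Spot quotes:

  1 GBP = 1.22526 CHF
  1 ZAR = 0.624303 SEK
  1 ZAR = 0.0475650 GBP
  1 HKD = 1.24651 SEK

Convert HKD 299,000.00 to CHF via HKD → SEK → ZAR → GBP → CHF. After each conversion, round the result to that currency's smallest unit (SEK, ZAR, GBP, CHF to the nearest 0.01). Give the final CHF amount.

CHF 34,792.63

HKD 299,000.00 × 1.24651 = SEK 372,706.49
SEK 372,706.49 ÷ 0.624303 = ZAR 596,996.15
ZAR 596,996.15 × 0.0475650 = GBP 28,396.12
GBP 28,396.12 × 1.22526 = CHF 34,792.63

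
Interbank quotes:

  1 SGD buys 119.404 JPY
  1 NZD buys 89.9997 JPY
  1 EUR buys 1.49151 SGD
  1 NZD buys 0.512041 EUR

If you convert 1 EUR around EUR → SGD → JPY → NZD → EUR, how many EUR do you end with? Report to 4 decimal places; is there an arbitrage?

1.0132 (arbitrage exists)

Around EUR → SGD → JPY → NZD → EUR: 1 × 1.49151 × 119.404 ÷ 89.9997 × 0.512041 = 1.013232
Product > 1; profitable direction is EUR → SGD → JPY → NZD → EUR.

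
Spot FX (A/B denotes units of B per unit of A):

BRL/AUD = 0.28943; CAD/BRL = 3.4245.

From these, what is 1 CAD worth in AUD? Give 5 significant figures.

1 CAD × 3.4245 = 3.4245 BRL
3.4245 BRL × 0.28943 = 0.991153 AUD

CAD/AUD = 0.99115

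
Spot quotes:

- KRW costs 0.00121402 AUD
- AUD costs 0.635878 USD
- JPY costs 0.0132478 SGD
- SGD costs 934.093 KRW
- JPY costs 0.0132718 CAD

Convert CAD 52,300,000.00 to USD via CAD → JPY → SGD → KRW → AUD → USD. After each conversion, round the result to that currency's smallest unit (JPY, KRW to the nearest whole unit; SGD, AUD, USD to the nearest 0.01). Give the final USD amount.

USD 37,644,833.62

CAD 52,300,000.00 ÷ 0.0132718 = JPY 3,940,686,267
JPY 3,940,686,267 × 0.0132478 = SGD 52,205,423.53
SGD 52,205,423.53 × 934.093 = KRW 48,764,720,681
KRW 48,764,720,681 × 0.00121402 = AUD 59,201,346.20
AUD 59,201,346.20 × 0.635878 = USD 37,644,833.62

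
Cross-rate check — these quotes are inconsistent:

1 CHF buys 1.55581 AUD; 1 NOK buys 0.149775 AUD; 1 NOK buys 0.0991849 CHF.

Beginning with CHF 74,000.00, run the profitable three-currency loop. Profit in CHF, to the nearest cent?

Profitable loop is CHF → AUD → NOK → CHF:
CHF 74,000.00 × 1.55581 = AUD 115,129.94
AUD 115,129.94 ÷ 0.149775 = NOK 768,685.96
NOK 768,685.96 × 0.0991849 = CHF 76,242.04
Profit = CHF 76,242.04 − CHF 74,000.00

Profit: CHF 2,242.04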